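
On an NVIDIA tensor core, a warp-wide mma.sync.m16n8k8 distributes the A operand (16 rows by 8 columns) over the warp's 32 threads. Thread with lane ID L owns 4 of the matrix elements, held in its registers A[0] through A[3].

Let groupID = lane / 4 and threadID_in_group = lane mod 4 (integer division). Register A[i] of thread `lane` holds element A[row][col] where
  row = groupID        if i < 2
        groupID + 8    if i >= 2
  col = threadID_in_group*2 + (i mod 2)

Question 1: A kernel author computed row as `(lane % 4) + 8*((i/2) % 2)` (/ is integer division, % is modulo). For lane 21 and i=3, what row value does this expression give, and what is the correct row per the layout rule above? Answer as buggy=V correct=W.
`(lane % 4) + 8*((i/2) % 2)`[21,3]->9
lane 21->21/4=5, 21 mod 4=1
i=3  r:5+8->13  c:2·1+1->3
row: 9 vs 13

buggy=9 correct=13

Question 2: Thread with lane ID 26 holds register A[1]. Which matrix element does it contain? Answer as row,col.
L=26->g=26>>2=6, t=26&3=2
[1]->row 6+0=6  col 2·2+1=5

6,5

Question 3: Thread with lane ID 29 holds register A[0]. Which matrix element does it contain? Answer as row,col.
7,2

lane 29->29/4=7, 29 mod 4=1
i=0  r:7+0->7  c:2·1+0->2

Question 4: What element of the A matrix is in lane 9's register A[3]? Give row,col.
10,3

lane 9: G=2 (9/4), T=1 (9%4)
i=3: r=2+8=10, c=1*2+1=3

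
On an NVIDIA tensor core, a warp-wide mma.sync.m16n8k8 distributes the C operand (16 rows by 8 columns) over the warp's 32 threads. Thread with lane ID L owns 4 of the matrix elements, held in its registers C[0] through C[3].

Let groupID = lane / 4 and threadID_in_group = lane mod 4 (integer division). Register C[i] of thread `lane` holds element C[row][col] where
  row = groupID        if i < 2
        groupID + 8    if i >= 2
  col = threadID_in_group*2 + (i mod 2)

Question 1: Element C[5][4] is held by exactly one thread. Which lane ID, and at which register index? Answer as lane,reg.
r=5->g=5,rb=0  c=4->t=2,b0=0
L=5*4+2=22  i=0*2+0=0

22,0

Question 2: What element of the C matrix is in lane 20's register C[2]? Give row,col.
20: gr=5,th=0
[2] (5+8,0*2+0) = (13,0)

13,0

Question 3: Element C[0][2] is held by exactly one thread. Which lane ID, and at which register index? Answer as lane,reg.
r:0=>grp=0,rB=0  c:2=>tig=1,lo=0
L=0*4+1=1  i=0*2+0=0

1,0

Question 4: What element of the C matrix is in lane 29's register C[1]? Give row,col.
lane 29: gr=7 (29/4), th=1 (29%4)
i=1: r=7+0=7, c=1*2+1=3

7,3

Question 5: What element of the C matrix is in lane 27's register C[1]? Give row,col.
6,7

lane 27->27/4=6, 27 mod 4=3
i=1  r:6+0->6  c:2·3+1->7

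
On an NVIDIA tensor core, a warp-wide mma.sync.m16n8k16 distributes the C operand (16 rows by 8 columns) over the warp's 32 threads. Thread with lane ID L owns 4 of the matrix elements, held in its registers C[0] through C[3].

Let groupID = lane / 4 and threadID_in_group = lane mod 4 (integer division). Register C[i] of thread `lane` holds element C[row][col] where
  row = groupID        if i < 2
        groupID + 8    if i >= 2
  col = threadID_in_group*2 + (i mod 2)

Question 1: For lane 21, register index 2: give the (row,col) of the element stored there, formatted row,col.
21: g=5,t=1
[2] (5+8,1*2+0) = (13,2)

13,2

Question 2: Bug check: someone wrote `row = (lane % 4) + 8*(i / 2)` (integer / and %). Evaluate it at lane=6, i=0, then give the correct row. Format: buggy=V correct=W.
buggy=2 correct=1

`(lane % 4) + 8*(i / 2)`[6,0]→2
lane 6: G=1 (6/4), T=2 (6%4)
i=0: r=1+0=1, c=2*2+0=4
row: 2 vs 1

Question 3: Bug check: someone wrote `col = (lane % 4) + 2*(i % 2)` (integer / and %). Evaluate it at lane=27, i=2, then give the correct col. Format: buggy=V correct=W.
`(lane % 4) + 2*(i % 2)`[27,2]->3
lane 27: g=6 (27/4), t=3 (27%4)
i=2: r=6+8=14, c=3*2+0=6
col: 3 vs 6

buggy=3 correct=6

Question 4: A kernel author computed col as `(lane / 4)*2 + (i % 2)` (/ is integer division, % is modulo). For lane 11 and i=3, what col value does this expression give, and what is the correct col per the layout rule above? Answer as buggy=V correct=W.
`(lane / 4)*2 + (i % 2)`[11,3]→5
lane 11→11/4=2, 11 mod 4=3
i=3  r:2+8→10  c:2·3+1→7
col: 5 vs 7

buggy=5 correct=7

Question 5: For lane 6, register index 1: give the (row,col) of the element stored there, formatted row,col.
6: gid=1,tid=2
[1] (1+0,2*2+1) = (1,5)

1,5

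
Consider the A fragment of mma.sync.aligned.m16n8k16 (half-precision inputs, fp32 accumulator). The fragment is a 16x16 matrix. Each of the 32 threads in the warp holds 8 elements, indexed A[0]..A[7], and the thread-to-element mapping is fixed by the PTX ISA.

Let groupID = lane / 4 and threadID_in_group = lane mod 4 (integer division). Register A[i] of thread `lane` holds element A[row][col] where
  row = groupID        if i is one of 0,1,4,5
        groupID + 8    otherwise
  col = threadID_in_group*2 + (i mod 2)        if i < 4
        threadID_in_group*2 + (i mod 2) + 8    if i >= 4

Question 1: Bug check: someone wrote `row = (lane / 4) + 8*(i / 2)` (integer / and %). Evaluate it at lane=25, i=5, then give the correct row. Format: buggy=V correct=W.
`(lane / 4) + 8*(i / 2)`[25,5]->22
L=25->gid=25>>2=6, tid=25&3=1
[5]->row 6+0=6  col 1·2+1+8=11
row: 22 vs 6

buggy=22 correct=6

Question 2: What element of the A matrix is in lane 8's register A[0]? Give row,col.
2,0

lane 8: g=2 (8/4), t=0 (8%4)
i=0: r=2+0=2, c=0*2+0+0=0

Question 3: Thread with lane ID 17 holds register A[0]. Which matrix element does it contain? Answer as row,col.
4,2

lane 17=>17/4=4, 17 mod 4=1
i=0  r:4+0=>4  c:2·1+0+0=>2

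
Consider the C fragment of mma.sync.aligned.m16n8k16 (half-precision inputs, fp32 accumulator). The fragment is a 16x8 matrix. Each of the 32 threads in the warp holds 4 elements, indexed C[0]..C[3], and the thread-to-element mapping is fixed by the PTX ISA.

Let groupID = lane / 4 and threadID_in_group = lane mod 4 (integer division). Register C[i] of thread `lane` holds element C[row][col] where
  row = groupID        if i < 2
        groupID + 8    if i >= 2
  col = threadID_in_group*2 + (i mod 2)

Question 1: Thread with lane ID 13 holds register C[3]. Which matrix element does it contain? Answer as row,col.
L=13->gid=13>>2=3, tid=13&3=1
[3]->row 3+8=11  col 1·2+1=3

11,3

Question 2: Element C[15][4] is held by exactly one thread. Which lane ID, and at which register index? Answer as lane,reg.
r=15⇒gr=7,Rb=1  c=4⇒th=2,odd=0
L=7*4+2=30  i=1*2+0=2

30,2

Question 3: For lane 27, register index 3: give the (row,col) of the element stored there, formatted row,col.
27: gr=6,th=3
[3] (6+8,3*2+1) = (14,7)

14,7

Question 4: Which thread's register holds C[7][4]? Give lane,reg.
30,0

r: 7->gid=7,r8=0  c: 4->tid=2,i&1=0
L=7*4+2=30  i=0*2+0=0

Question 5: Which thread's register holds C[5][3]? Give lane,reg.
r: 5->gid=5,r8=0  c: 3->tid=1,i&1=1
L=5*4+1=21  i=0*2+1=1

21,1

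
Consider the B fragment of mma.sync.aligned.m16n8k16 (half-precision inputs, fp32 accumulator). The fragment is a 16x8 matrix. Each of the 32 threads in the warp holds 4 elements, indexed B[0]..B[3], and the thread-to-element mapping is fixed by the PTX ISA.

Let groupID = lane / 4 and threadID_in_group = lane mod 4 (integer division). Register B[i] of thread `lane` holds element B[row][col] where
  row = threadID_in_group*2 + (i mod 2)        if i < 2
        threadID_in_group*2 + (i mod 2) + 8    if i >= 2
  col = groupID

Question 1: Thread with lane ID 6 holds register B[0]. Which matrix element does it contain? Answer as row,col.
4,1

lane 6: g=1 (6/4), t=2 (6%4)
i=0: r=2*2+0+0=4, c=g=1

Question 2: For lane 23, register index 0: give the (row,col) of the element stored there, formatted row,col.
lane 23: G=5 (23/4), T=3 (23%4)
i=0: r=3*2+0+0=6, c=G=5

6,5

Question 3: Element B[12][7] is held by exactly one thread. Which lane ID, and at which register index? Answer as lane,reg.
c: 7->gid=7  r: 12->r8=1,tid=2,i&1=0
L=7*4+2=30  i=1*2+0=2

30,2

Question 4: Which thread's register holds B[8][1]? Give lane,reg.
4,2

c=1⇒gr=1  r=8⇒Rb=1,th=0,odd=0
L=1*4+0=4  i=1*2+0=2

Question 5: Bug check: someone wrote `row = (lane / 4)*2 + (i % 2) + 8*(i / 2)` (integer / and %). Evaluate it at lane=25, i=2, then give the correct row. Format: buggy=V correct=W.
buggy=20 correct=10

`(lane / 4)*2 + (i % 2) + 8*(i / 2)`[25,2]→20
lane 25: G=6 (25/4), T=1 (25%4)
i=2: r=1*2+0+8=10, c=G=6
row: 20 vs 10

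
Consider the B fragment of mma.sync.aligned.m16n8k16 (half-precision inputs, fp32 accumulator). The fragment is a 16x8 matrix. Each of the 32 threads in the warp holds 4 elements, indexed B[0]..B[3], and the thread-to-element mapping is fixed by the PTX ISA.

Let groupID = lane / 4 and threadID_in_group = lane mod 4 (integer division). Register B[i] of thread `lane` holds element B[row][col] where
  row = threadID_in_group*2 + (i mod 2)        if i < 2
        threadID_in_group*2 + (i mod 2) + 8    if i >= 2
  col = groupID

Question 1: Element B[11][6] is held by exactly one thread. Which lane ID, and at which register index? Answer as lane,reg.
25,3

c=6⇒gr=6  r=11⇒Rb=1,th=1,odd=1
L=6*4+1=25  i=1*2+1=3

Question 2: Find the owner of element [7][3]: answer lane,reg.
c=3->g=3  r=7->rb=0,t=3,b0=1
L=3*4+3=15  i=0*2+1=1

15,1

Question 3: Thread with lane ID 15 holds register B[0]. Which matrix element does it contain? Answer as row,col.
6,3

L=15=>grp=15>>2=3, tig=15&3=3
[0]=>row 3·2+0+0=6  col grp=3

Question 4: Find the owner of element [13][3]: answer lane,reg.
14,3

c:3=>grp=3  r:13=>rB=1,tig=2,lo=1
L=3*4+2=14  i=1*2+1=3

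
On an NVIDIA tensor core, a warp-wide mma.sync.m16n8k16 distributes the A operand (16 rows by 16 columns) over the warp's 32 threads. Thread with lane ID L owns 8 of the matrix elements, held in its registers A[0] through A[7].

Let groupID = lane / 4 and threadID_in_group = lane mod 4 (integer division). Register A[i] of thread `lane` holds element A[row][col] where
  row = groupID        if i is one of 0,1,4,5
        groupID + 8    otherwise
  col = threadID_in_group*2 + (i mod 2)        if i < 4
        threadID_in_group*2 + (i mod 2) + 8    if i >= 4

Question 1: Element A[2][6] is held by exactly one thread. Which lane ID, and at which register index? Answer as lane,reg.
r=2⇒gr=2,Rb=0  c=6⇒Cb=0,th=3,odd=0
L=2*4+3=11  i=0*4+0*2+0=0

11,0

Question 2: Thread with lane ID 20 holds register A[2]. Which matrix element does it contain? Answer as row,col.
lane 20->20/4=5, 20 mod 4=0
i=2  r:5+8->13  c:2·0+0+0->0

13,0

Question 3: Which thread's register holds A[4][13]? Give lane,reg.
18,5

r=4->g=4,rb=0  c=13->cb=1,t=2,b0=1
L=4*4+2=18  i=1*4+0*2+1=5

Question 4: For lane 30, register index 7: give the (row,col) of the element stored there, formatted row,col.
30: g=7,t=2
[7] (7+8,2*2+1+8) = (15,13)

15,13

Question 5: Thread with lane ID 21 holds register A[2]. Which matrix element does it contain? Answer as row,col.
13,2

lane 21: grp=5 (21/4), tig=1 (21%4)
i=2: r=5+8=13, c=1*2+0+0=2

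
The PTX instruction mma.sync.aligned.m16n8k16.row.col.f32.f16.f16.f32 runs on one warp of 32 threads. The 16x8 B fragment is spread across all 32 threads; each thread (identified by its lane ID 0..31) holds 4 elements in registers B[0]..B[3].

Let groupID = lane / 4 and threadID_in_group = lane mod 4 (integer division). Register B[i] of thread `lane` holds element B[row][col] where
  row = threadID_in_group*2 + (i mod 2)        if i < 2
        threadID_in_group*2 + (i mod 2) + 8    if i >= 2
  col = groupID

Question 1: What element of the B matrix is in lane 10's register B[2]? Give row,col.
L=10->gid=10>>2=2, tid=10&3=2
[2]->row 2·2+0+8=12  col gid=2

12,2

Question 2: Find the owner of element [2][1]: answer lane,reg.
c:1=>grp=1  r:2=>rB=0,tig=1,lo=0
L=1*4+1=5  i=0*2+0=0

5,0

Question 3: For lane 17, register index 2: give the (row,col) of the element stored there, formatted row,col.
L=17->gid=17>>2=4, tid=17&3=1
[2]->row 1·2+0+8=10  col gid=4

10,4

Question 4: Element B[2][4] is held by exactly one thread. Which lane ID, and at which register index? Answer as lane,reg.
17,0

c=4→G=4  r=2→rhi=0,T=1,p=0
L=4*4+1=17  i=0*2+0=0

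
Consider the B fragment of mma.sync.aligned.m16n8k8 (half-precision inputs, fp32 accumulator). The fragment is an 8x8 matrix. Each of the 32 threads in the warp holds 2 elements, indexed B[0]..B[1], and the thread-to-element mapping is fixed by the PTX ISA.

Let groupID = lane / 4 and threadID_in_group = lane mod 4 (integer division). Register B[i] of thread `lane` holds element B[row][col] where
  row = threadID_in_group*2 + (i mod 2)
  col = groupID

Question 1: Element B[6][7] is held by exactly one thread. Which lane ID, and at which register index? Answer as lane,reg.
31,0

c: 7->gid=7  r: 6->tid=3,i&1=0
L=7*4+3=31  i=0=0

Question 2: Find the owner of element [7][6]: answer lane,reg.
c:6=>grp=6  r:7=>tig=3,lo=1
L=6*4+3=27  i=1=1

27,1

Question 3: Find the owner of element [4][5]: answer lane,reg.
22,0

c: 5->gid=5  r: 4->tid=2,i&1=0
L=5*4+2=22  i=0=0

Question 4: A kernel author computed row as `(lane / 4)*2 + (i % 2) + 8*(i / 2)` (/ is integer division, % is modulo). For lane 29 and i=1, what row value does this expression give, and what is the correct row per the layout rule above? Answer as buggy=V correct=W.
buggy=15 correct=3

`(lane / 4)*2 + (i % 2) + 8*(i / 2)`[29,1]->15
29: g=7,t=1
[1] (1*2+1,7) = (3,7)
row: 15 vs 3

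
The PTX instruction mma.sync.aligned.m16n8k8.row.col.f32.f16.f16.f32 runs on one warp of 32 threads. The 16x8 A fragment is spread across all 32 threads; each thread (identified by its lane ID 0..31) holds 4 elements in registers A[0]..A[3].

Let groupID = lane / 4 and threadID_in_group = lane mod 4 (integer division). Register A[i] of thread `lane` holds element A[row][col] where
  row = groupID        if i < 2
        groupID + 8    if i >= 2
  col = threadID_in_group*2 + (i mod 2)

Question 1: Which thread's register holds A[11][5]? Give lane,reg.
14,3

r=11⇒gr=3,Rb=1  c=5⇒th=2,odd=1
L=3*4+2=14  i=1*2+1=3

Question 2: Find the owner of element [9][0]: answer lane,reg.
4,2

r=9⇒gr=1,Rb=1  c=0⇒th=0,odd=0
L=1*4+0=4  i=1*2+0=2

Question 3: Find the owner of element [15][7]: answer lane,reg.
31,3

r:15=>grp=7,rB=1  c:7=>tig=3,lo=1
L=7*4+3=31  i=1*2+1=3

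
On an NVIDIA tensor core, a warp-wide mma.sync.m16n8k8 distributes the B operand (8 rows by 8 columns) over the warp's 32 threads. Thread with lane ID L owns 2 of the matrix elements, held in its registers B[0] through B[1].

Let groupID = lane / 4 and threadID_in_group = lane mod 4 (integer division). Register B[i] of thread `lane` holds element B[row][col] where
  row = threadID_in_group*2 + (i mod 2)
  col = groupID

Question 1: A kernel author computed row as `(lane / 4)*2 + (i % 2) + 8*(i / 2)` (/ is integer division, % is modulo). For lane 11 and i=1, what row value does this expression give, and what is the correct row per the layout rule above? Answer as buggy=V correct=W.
`(lane / 4)*2 + (i % 2) + 8*(i / 2)`[11,1]=>5
lane 11=>11/4=2, 11 mod 4=3
i=1  r:2·3+1=>7  c:2
row: 5 vs 7

buggy=5 correct=7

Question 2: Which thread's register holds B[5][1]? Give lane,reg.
6,1

c: 1->gid=1  r: 5->tid=2,i&1=1
L=1*4+2=6  i=1=1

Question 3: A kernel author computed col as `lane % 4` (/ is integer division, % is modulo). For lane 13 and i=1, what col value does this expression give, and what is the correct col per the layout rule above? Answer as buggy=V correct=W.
buggy=1 correct=3

`lane % 4`[13,1]→1
lane 13→13/4=3, 13 mod 4=1
i=1  r:2·1+1→3  c:3
col: 1 vs 3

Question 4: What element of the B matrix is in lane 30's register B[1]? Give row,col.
5,7

lane 30=>30/4=7, 30 mod 4=2
i=1  r:2·2+1=>5  c:7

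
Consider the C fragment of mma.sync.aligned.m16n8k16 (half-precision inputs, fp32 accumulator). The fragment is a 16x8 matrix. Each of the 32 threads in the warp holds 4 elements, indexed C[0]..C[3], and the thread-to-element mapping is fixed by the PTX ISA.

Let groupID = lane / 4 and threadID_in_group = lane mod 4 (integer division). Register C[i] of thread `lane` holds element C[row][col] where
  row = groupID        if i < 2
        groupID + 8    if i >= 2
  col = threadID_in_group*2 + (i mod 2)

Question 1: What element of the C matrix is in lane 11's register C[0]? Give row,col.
2,6

lane 11=>11/4=2, 11 mod 4=3
i=0  r:2+0=>2  c:2·3+0=>6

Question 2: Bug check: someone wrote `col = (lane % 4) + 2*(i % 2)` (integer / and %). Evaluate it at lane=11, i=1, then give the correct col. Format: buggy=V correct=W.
buggy=5 correct=7

`(lane % 4) + 2*(i % 2)`[11,1]=>5
lane 11: grp=2 (11/4), tig=3 (11%4)
i=1: r=2+0=2, c=3*2+1=7
col: 5 vs 7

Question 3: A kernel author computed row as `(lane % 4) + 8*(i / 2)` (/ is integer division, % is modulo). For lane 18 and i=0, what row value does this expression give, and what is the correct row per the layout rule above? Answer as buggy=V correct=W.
buggy=2 correct=4

`(lane % 4) + 8*(i / 2)`[18,0]→2
lane 18: G=4 (18/4), T=2 (18%4)
i=0: r=4+0=4, c=2*2+0=4
row: 2 vs 4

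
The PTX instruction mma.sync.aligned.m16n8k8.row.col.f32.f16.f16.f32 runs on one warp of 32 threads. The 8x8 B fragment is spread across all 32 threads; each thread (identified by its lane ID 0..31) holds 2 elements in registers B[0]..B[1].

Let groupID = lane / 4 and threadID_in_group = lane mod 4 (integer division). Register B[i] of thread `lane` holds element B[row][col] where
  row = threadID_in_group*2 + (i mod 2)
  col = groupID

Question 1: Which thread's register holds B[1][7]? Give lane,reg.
c:7=>grp=7  r:1=>tig=0,lo=1
L=7*4+0=28  i=1=1

28,1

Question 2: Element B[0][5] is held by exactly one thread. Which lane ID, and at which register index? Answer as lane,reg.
20,0

c=5->g=5  r=0->t=0,b0=0
L=5*4+0=20  i=0=0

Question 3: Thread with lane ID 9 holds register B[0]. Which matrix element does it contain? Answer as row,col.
L=9→G=9>>2=2, T=9&3=1
[0]→row 1·2+0=2  col G=2

2,2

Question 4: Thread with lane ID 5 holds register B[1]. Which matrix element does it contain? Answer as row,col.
3,1

L=5⇒gr=5>>2=1, th=5&3=1
[1]⇒row 1·2+1=3  col gr=1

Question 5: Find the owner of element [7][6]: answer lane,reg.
c:6=>grp=6  r:7=>tig=3,lo=1
L=6*4+3=27  i=1=1

27,1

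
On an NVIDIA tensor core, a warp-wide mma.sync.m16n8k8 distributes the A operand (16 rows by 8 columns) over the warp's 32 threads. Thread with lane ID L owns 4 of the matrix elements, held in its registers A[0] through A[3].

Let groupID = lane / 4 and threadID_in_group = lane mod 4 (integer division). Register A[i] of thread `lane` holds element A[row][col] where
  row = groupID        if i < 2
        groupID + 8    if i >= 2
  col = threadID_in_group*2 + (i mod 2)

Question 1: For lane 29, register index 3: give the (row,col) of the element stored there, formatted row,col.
lane 29→29/4=7, 29 mod 4=1
i=3  r:7+8→15  c:2·1+1→3

15,3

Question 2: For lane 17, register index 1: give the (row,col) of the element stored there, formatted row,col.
4,3

17: g=4,t=1
[1] (4+0,1*2+1) = (4,3)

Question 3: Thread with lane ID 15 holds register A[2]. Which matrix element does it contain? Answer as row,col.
lane 15: gr=3 (15/4), th=3 (15%4)
i=2: r=3+8=11, c=3*2+0=6

11,6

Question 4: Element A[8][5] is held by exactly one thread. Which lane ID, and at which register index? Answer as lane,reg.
2,3

r=8->g=0,rb=1  c=5->t=2,b0=1
L=0*4+2=2  i=1*2+1=3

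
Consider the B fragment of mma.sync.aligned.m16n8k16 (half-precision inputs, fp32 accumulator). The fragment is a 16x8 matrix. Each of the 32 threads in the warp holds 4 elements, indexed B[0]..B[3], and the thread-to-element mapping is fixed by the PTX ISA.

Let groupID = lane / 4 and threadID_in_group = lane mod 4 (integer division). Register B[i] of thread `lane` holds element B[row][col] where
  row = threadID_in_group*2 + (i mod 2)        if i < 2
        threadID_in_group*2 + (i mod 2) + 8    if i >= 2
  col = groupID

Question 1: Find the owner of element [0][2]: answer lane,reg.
8,0

c=2⇒gr=2  r=0⇒Rb=0,th=0,odd=0
L=2*4+0=8  i=0*2+0=0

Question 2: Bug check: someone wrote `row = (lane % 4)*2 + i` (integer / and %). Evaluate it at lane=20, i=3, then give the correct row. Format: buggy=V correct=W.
`(lane % 4)*2 + i`[20,3]=>3
lane 20: grp=5 (20/4), tig=0 (20%4)
i=3: r=0*2+1+8=9, c=grp=5
row: 3 vs 9

buggy=3 correct=9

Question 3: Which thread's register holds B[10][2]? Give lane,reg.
9,2

c=2⇒gr=2  r=10⇒Rb=1,th=1,odd=0
L=2*4+1=9  i=1*2+0=2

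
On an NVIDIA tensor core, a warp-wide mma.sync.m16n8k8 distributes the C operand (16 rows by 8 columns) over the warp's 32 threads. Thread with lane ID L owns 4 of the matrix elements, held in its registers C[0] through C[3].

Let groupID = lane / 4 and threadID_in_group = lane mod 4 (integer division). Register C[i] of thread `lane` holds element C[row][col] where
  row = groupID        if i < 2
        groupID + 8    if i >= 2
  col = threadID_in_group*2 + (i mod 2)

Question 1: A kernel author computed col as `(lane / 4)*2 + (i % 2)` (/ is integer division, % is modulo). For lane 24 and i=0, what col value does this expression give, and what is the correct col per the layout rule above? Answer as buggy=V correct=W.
`(lane / 4)*2 + (i % 2)`[24,0]=>12
lane 24: grp=6 (24/4), tig=0 (24%4)
i=0: r=6+0=6, c=0*2+0=0
col: 12 vs 0

buggy=12 correct=0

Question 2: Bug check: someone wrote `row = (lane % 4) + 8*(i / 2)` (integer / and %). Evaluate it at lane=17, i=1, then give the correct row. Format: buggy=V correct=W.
buggy=1 correct=4

`(lane % 4) + 8*(i / 2)`[17,1]⇒1
lane 17⇒17/4=4, 17 mod 4=1
i=1  r:4+0⇒4  c:2·1+1⇒3
row: 1 vs 4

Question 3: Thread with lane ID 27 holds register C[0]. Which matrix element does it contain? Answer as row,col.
27: gid=6,tid=3
[0] (6+0,3*2+0) = (6,6)

6,6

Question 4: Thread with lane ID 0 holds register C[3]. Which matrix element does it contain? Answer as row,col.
lane 0: g=0 (0/4), t=0 (0%4)
i=3: r=0+8=8, c=0*2+1=1

8,1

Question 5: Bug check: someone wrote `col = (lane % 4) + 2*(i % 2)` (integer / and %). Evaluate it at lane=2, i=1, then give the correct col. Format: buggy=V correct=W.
buggy=4 correct=5

`(lane % 4) + 2*(i % 2)`[2,1]⇒4
lane 2⇒2/4=0, 2 mod 4=2
i=1  r:0+0⇒0  c:2·2+1⇒5
col: 4 vs 5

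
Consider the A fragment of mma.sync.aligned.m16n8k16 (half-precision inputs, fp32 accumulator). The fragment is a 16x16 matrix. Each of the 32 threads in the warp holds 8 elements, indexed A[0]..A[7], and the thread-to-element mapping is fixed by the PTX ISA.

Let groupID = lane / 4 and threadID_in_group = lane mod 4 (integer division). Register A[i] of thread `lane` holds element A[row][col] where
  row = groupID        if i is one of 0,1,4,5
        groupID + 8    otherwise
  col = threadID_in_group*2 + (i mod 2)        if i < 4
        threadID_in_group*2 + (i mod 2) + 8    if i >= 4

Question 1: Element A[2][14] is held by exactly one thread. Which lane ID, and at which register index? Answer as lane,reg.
11,4

r: 2->gid=2,r8=0  c: 14->c8=1,tid=3,i&1=0
L=2*4+3=11  i=1*4+0*2+0=4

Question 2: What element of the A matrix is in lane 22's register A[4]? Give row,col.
lane 22: gr=5 (22/4), th=2 (22%4)
i=4: r=5+0=5, c=2*2+0+8=12

5,12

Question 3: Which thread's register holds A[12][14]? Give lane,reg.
19,6

r=12→G=4,rhi=1  c=14→chi=1,T=3,p=0
L=4*4+3=19  i=1*4+1*2+0=6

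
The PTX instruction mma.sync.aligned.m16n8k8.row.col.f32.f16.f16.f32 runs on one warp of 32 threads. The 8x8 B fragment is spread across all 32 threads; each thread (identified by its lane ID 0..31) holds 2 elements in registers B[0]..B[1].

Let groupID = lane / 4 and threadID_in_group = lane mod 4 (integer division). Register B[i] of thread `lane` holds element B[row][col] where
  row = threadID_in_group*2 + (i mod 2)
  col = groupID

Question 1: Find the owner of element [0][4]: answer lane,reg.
c=4→G=4  r=0→T=0,p=0
L=4*4+0=16  i=0=0

16,0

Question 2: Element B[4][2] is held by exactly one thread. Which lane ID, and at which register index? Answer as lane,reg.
10,0

c=2->g=2  r=4->t=2,b0=0
L=2*4+2=10  i=0=0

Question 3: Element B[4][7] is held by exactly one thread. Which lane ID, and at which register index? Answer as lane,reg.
c=7⇒gr=7  r=4⇒th=2,odd=0
L=7*4+2=30  i=0=0

30,0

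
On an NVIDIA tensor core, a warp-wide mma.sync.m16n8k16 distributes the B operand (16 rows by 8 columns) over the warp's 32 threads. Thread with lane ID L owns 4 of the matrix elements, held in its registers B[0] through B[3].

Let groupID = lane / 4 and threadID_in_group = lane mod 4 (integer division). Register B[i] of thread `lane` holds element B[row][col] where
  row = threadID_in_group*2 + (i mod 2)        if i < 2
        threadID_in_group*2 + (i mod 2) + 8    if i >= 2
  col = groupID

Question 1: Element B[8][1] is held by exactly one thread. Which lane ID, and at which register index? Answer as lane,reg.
c=1→G=1  r=8→rhi=1,T=0,p=0
L=1*4+0=4  i=1*2+0=2

4,2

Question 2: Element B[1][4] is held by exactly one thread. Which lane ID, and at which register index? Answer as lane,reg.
c:4=>grp=4  r:1=>rB=0,tig=0,lo=1
L=4*4+0=16  i=0*2+1=1

16,1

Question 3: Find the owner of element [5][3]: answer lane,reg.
14,1

c=3→G=3  r=5→rhi=0,T=2,p=1
L=3*4+2=14  i=0*2+1=1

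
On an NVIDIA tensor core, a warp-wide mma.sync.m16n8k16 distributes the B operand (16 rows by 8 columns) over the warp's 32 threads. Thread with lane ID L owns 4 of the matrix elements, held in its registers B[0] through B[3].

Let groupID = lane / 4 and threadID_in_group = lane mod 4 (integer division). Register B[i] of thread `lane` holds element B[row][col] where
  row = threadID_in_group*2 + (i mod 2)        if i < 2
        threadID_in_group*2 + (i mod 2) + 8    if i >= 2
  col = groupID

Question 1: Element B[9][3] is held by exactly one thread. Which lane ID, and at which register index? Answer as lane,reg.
12,3

c=3→G=3  r=9→rhi=1,T=0,p=1
L=3*4+0=12  i=1*2+1=3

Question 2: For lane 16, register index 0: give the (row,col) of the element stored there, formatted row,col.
16: g=4,t=0
[0] (0*2+0+0,4) = (0,4)

0,4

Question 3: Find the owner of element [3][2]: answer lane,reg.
9,1

c=2->g=2  r=3->rb=0,t=1,b0=1
L=2*4+1=9  i=0*2+1=1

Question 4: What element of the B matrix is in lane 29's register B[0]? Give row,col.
29: grp=7,tig=1
[0] (1*2+0+0,7) = (2,7)

2,7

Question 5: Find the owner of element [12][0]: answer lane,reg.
2,2

c:0=>grp=0  r:12=>rB=1,tig=2,lo=0
L=0*4+2=2  i=1*2+0=2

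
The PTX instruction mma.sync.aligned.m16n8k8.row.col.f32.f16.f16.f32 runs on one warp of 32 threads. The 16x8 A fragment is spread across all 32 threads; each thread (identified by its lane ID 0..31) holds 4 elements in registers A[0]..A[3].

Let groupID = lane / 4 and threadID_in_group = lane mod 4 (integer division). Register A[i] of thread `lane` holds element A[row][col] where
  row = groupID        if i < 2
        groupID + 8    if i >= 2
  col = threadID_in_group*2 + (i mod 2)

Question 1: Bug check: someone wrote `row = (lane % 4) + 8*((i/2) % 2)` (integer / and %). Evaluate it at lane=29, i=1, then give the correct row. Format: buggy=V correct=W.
`(lane % 4) + 8*((i/2) % 2)`[29,1]->1
29: g=7,t=1
[1] (7+0,1*2+1) = (7,3)
row: 1 vs 7

buggy=1 correct=7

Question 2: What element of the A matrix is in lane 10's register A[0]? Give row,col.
2,4

L=10->gid=10>>2=2, tid=10&3=2
[0]->row 2+0=2  col 2·2+0=4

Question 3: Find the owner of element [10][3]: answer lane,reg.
9,3

r=10->g=2,rb=1  c=3->t=1,b0=1
L=2*4+1=9  i=1*2+1=3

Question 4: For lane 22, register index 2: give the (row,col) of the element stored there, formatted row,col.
22: gr=5,th=2
[2] (5+8,2*2+0) = (13,4)

13,4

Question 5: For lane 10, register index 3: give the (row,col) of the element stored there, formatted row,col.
L=10→G=10>>2=2, T=10&3=2
[3]→row 2+8=10  col 2·2+1=5

10,5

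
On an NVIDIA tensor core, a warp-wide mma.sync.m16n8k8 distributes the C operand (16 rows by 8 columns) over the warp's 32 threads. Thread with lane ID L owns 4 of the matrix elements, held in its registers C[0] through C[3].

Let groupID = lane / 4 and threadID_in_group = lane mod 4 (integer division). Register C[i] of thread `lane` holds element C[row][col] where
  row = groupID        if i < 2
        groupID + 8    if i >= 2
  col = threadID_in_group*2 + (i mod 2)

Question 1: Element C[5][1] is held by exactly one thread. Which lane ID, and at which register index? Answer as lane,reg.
r: 5->gid=5,r8=0  c: 1->tid=0,i&1=1
L=5*4+0=20  i=0*2+1=1

20,1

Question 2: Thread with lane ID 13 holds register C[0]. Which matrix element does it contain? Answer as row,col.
lane 13=>13/4=3, 13 mod 4=1
i=0  r:3+0=>3  c:2·1+0=>2

3,2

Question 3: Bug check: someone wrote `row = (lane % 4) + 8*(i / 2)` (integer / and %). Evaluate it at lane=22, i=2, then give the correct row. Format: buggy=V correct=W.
buggy=10 correct=13

`(lane % 4) + 8*(i / 2)`[22,2]⇒10
L=22⇒gr=22>>2=5, th=22&3=2
[2]⇒row 5+8=13  col 2·2+0=4
row: 10 vs 13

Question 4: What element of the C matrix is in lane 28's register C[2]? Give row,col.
lane 28->28/4=7, 28 mod 4=0
i=2  r:7+8->15  c:2·0+0->0

15,0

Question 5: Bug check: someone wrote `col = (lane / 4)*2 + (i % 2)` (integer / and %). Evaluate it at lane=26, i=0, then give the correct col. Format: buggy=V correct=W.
buggy=12 correct=4

`(lane / 4)*2 + (i % 2)`[26,0]->12
L=26->g=26>>2=6, t=26&3=2
[0]->row 6+0=6  col 2·2+0=4
col: 12 vs 4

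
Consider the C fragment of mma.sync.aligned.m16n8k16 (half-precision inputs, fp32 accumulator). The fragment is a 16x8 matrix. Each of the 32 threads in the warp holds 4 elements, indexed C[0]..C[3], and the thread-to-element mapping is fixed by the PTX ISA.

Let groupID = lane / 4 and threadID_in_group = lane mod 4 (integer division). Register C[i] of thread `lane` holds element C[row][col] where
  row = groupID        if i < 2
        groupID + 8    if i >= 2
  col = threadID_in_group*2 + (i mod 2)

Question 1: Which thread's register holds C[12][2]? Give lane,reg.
r=12→G=4,rhi=1  c=2→T=1,p=0
L=4*4+1=17  i=1*2+0=2

17,2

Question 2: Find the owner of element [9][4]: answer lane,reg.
r:9=>grp=1,rB=1  c:4=>tig=2,lo=0
L=1*4+2=6  i=1*2+0=2

6,2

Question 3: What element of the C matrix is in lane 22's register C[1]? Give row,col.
5,5

lane 22: G=5 (22/4), T=2 (22%4)
i=1: r=5+0=5, c=2*2+1=5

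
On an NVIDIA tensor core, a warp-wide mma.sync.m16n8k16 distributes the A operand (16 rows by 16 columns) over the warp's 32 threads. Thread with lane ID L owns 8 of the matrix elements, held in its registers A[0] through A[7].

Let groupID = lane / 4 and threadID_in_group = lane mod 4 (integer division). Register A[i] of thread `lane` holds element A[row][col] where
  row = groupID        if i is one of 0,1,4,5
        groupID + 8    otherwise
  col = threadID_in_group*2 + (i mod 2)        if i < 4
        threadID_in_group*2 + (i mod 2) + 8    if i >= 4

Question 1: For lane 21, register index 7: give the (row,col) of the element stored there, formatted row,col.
13,11

L=21⇒gr=21>>2=5, th=21&3=1
[7]⇒row 5+8=13  col 1·2+1+8=11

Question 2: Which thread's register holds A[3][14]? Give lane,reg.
r=3->g=3,rb=0  c=14->cb=1,t=3,b0=0
L=3*4+3=15  i=1*4+0*2+0=4

15,4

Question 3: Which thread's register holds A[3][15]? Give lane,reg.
15,5

r=3->g=3,rb=0  c=15->cb=1,t=3,b0=1
L=3*4+3=15  i=1*4+0*2+1=5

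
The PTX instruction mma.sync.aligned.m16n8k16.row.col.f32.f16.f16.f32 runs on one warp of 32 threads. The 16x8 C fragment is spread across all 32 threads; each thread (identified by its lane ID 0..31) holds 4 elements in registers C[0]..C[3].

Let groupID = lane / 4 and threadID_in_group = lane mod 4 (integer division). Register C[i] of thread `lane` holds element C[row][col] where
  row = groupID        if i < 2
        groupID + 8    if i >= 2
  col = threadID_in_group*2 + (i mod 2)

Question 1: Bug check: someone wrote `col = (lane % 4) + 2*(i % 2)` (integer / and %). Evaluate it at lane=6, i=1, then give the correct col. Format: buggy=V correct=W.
`(lane % 4) + 2*(i % 2)`[6,1]→4
6: G=1,T=2
[1] (1+0,2*2+1) = (1,5)
col: 4 vs 5

buggy=4 correct=5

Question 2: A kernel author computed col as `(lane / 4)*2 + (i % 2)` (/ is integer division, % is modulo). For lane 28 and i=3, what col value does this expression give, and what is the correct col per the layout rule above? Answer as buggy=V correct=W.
buggy=15 correct=1

`(lane / 4)*2 + (i % 2)`[28,3]->15
L=28->gid=28>>2=7, tid=28&3=0
[3]->row 7+8=15  col 0·2+1=1
col: 15 vs 1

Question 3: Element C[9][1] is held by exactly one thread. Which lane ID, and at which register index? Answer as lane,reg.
4,3

r:9=>grp=1,rB=1  c:1=>tig=0,lo=1
L=1*4+0=4  i=1*2+1=3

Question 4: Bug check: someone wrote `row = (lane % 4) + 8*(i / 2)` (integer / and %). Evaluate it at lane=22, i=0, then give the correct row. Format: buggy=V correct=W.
buggy=2 correct=5

`(lane % 4) + 8*(i / 2)`[22,0]->2
lane 22: gid=5 (22/4), tid=2 (22%4)
i=0: r=5+0=5, c=2*2+0=4
row: 2 vs 5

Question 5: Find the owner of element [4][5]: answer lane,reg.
18,1

r: 4->gid=4,r8=0  c: 5->tid=2,i&1=1
L=4*4+2=18  i=0*2+1=1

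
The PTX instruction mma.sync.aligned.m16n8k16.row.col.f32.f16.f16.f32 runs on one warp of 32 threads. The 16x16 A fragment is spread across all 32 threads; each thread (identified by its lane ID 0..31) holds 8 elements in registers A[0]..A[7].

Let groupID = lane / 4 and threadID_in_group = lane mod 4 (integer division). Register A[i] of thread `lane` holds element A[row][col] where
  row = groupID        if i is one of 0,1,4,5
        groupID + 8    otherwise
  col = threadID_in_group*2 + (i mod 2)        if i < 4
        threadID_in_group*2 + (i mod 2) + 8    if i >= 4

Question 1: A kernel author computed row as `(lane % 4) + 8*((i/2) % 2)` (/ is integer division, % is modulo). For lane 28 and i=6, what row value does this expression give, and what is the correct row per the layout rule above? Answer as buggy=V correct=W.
buggy=8 correct=15

`(lane % 4) + 8*((i/2) % 2)`[28,6]->8
L=28->gid=28>>2=7, tid=28&3=0
[6]->row 7+8=15  col 0·2+0+8=8
row: 8 vs 15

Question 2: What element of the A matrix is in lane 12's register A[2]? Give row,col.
11,0

L=12⇒gr=12>>2=3, th=12&3=0
[2]⇒row 3+8=11  col 0·2+0+0=0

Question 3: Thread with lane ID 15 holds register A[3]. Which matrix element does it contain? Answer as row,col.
11,7

L=15→G=15>>2=3, T=15&3=3
[3]→row 3+8=11  col 3·2+1+0=7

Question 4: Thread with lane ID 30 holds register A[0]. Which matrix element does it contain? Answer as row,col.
7,4

30: gid=7,tid=2
[0] (7+0,2*2+0+0) = (7,4)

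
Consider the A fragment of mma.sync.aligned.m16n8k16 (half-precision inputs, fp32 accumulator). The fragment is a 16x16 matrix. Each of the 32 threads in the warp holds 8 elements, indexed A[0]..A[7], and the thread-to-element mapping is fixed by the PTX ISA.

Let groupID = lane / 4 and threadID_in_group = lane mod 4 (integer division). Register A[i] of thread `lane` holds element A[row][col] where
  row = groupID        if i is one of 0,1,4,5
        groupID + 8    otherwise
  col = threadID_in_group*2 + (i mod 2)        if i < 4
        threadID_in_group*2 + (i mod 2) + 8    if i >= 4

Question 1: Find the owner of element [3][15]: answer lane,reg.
r=3⇒gr=3,Rb=0  c=15⇒Cb=1,th=3,odd=1
L=3*4+3=15  i=1*4+0*2+1=5

15,5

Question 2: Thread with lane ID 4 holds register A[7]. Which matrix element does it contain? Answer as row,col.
lane 4->4/4=1, 4 mod 4=0
i=7  r:1+8->9  c:2·0+1+8->9

9,9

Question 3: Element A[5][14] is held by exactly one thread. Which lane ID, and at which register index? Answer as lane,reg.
r:5=>grp=5,rB=0  c:14=>cB=1,tig=3,lo=0
L=5*4+3=23  i=1*4+0*2+0=4

23,4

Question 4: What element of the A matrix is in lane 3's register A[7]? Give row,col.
8,15

lane 3⇒3/4=0, 3 mod 4=3
i=7  r:0+8⇒8  c:2·3+1+8⇒15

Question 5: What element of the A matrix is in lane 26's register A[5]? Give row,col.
lane 26: G=6 (26/4), T=2 (26%4)
i=5: r=6+0=6, c=2*2+1+8=13

6,13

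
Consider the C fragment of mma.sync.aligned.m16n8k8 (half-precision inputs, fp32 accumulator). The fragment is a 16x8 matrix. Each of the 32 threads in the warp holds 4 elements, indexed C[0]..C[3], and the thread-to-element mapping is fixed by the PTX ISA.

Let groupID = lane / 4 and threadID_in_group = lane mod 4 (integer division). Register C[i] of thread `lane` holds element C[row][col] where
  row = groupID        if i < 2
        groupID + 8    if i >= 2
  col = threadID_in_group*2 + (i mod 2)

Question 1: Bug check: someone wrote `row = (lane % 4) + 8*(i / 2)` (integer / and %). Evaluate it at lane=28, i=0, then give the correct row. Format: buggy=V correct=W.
buggy=0 correct=7

`(lane % 4) + 8*(i / 2)`[28,0]→0
lane 28→28/4=7, 28 mod 4=0
i=0  r:7+0→7  c:2·0+0→0
row: 0 vs 7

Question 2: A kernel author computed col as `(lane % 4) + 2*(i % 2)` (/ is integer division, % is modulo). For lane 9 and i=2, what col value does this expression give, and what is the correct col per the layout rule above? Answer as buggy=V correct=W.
`(lane % 4) + 2*(i % 2)`[9,2]⇒1
lane 9⇒9/4=2, 9 mod 4=1
i=2  r:2+8⇒10  c:2·1+0⇒2
col: 1 vs 2

buggy=1 correct=2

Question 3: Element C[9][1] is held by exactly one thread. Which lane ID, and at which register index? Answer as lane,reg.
r=9→G=1,rhi=1  c=1→T=0,p=1
L=1*4+0=4  i=1*2+1=3

4,3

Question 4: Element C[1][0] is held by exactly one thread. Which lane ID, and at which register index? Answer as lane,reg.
r=1→G=1,rhi=0  c=0→T=0,p=0
L=1*4+0=4  i=0*2+0=0

4,0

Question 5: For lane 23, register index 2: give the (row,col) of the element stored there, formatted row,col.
23: G=5,T=3
[2] (5+8,3*2+0) = (13,6)

13,6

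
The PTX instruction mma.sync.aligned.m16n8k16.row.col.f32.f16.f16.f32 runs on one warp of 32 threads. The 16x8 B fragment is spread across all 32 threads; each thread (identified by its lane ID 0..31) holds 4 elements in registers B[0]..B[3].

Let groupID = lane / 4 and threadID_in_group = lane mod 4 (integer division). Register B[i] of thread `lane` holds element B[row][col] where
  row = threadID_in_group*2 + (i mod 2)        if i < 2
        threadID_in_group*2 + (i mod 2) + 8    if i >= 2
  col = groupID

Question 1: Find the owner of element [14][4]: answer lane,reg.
c=4->g=4  r=14->rb=1,t=3,b0=0
L=4*4+3=19  i=1*2+0=2

19,2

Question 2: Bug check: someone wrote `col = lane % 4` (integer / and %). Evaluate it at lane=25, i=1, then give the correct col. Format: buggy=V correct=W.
`lane % 4`[25,1]→1
25: G=6,T=1
[1] (1*2+1+0,6) = (3,6)
col: 1 vs 6

buggy=1 correct=6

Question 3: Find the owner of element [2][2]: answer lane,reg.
c=2→G=2  r=2→rhi=0,T=1,p=0
L=2*4+1=9  i=0*2+0=0

9,0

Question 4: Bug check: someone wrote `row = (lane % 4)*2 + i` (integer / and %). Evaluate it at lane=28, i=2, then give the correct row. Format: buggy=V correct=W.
`(lane % 4)*2 + i`[28,2]→2
lane 28: G=7 (28/4), T=0 (28%4)
i=2: r=0*2+0+8=8, c=G=7
row: 2 vs 8

buggy=2 correct=8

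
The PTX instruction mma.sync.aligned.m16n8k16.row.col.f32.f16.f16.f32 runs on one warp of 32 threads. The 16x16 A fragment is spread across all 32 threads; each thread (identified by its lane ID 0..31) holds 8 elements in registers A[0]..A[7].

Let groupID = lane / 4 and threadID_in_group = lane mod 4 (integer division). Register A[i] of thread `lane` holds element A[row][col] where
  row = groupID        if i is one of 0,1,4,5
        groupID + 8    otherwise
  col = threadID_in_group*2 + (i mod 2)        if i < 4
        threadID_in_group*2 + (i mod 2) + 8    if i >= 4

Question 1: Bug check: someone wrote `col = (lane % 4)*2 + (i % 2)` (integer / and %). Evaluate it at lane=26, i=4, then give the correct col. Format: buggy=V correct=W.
`(lane % 4)*2 + (i % 2)`[26,4]=>4
L=26=>grp=26>>2=6, tig=26&3=2
[4]=>row 6+0=6  col 2·2+0+8=12
col: 4 vs 12

buggy=4 correct=12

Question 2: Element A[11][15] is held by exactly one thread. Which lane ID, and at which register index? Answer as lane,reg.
r=11⇒gr=3,Rb=1  c=15⇒Cb=1,th=3,odd=1
L=3*4+3=15  i=1*4+1*2+1=7

15,7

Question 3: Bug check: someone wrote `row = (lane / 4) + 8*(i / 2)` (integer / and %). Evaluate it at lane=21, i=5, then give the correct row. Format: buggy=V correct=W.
`(lane / 4) + 8*(i / 2)`[21,5]->21
21: g=5,t=1
[5] (5+0,1*2+1+8) = (5,11)
row: 21 vs 5

buggy=21 correct=5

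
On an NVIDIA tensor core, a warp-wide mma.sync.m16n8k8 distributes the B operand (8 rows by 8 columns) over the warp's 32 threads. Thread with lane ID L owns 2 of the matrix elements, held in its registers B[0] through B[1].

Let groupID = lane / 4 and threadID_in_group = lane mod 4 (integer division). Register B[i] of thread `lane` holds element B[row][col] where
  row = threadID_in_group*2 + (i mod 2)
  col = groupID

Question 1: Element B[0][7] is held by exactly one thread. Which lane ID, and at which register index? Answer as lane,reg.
28,0

c: 7->gid=7  r: 0->tid=0,i&1=0
L=7*4+0=28  i=0=0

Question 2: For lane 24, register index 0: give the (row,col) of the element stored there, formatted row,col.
lane 24->24/4=6, 24 mod 4=0
i=0  r:2·0+0->0  c:6

0,6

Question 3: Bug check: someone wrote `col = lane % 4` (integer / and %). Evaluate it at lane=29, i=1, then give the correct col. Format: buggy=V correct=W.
buggy=1 correct=7

`lane % 4`[29,1]⇒1
lane 29: gr=7 (29/4), th=1 (29%4)
i=1: r=1*2+1=3, c=gr=7
col: 1 vs 7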